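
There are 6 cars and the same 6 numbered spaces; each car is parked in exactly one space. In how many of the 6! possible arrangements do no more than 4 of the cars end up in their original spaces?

719

Sum C(6,i)·!(6-i) for i = 0..4:
  i=0: C(6,0)·!6 = 1·265 = 265
  i=1: C(6,1)·!5 = 6·44 = 264
  i=2: C(6,2)·!4 = 15·9 = 135
  i=3: C(6,3)·!3 = 20·2 = 40
  i=4: C(6,4)·!2 = 15·1 = 15
Total = 719.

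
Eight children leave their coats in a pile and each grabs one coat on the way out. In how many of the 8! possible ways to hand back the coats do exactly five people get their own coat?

Choose which 5 of the 8 are fixed: C(8,5) = 56.
The other 3 form a derangement: !3 = 2.
Total: 56 × 2 = 112.

112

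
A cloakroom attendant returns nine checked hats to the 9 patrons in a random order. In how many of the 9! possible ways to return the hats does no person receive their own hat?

133496

The subfactorial !9 = [9!/e] (nearest integer).
9! = 362880, and 362880/e ≈ 133496.09, so !9 = 133496.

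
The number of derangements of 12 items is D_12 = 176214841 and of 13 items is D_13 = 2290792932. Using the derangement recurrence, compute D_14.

D_14 = (14-1)·(D_13 + D_12) = 13·(2290792932 + 176214841) = 13·2467007773 = 32071101049.

32071101049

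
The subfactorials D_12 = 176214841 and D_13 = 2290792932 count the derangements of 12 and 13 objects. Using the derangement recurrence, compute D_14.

D_14 = (14-1)·(D_13 + D_12) = 13·(2290792932 + 176214841) = 13·2467007773 = 32071101049.

32071101049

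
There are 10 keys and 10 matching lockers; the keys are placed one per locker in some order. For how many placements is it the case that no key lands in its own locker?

!10 = 10! · Σ_{k=0}^{10} (-1)^k/k!
= 10! - 10!/1! + 10!/2! - 10!/3! + 10!/4! - 10!/5! + 10!/6! - 10!/7! + 10!/8! - 10!/9! + 10!/10!
= 3628800 - 3628800 + 1814400 - 604800 + 151200 - 30240 + 5040 - 720 + 90 - 10 + 1
= 1334961

1334961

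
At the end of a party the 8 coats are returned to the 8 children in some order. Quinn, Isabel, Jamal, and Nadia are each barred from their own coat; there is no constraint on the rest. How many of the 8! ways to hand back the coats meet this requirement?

Inclusion-exclusion on the 4 forbidden self-matches:
Σ_{j=0}^{4} (-1)^j C(4,j)(8-j)!
= C(4,0)·8! - C(4,1)·7! + C(4,2)·6! - C(4,3)·5! + C(4,4)·4!
= 40320 - 20160 + 4320 - 480 + 24
= 24024

24024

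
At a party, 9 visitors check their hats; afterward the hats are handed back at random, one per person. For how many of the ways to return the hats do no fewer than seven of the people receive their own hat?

37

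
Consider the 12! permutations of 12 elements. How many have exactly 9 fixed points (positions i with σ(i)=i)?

440

Choose which 9 of the 12 are fixed: C(12,9) = 220.
The remaining 3 must be deranged: !3 = 2.
Total: 220 × 2 = 440.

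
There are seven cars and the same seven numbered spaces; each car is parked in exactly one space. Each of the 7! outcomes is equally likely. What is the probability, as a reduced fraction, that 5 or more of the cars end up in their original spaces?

11/2520

Favorable outcomes: Σ_{i≥5} C(7,i)·!(7-i) = 21·1 + 7·0 + 1·1 = 22.
Total outcomes: 7! = 5040.
Probability = 22/5040 = 11/2520.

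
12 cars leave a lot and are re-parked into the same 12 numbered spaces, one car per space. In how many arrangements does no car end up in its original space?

The number of derangements of 12 is !12 = Σ_{k=0}^{12} (-1)^k·12!/k!
= 12! - 12!/1! + 12!/2! - 12!/3! + 12!/4! - 12!/5! + 12!/6! - 12!/7! + 12!/8! - 12!/9! + 12!/10! - 12!/11! + 12!/12!
= 479001600 - 479001600 + 239500800 - 79833600 + 19958400 - 3991680 + 665280 - 95040 + 11880 - 1320 + 132 - 12 + 1
= 176214841

176214841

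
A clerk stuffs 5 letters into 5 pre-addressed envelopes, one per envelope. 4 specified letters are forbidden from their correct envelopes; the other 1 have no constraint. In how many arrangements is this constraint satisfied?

Inclusion-exclusion on the 4 forbidden self-matches:
Σ_{j=0}^{4} (-1)^j C(4,j)(5-j)!
= C(4,0)·5! - C(4,1)·4! + C(4,2)·3! - C(4,3)·2! + C(4,4)·1!
= 120 - 96 + 36 - 8 + 1
= 53

53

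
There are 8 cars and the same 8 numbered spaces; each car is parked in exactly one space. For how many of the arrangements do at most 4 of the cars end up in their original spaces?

# with exactly i fixed is C(8,i)·!(8-i); sum over i=0..4:
  i=0: C(8,0)·!8 = 1·14833 = 14833
  i=1: C(8,1)·!7 = 8·1854 = 14832
  i=2: C(8,2)·!6 = 28·265 = 7420
  i=3: C(8,3)·!5 = 56·44 = 2464
  i=4: C(8,4)·!4 = 70·9 = 630
Total = 40179.

40179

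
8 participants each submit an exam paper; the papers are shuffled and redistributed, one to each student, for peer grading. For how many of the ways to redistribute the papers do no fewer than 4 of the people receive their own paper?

771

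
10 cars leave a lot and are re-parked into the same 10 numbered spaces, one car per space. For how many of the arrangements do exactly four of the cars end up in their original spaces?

Choose which 4 of the 10 are fixed: C(10,4) = 210.
The other 6 form a derangement: !6 = 265.
Total: 210 × 265 = 55650.

55650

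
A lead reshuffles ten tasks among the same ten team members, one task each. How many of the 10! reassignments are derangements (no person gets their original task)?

1334961

Use !n = (n-1)(!(n-1) + !(n-2)).
!10 = 9·(133496 + 14833) = 9·148329 = 1334961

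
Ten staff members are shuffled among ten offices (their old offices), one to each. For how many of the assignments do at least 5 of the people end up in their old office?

# with exactly i fixed is C(10,i)·!(10-i); sum over i=5..10:
  i=5: C(10,5)·!5 = 252·44 = 11088
  i=6: C(10,6)·!4 = 210·9 = 1890
  i=7: C(10,7)·!3 = 120·2 = 240
  i=8: C(10,8)·!2 = 45·1 = 45
  i=9: C(10,9)·!1 = 10·0 = 0
  i=10: C(10,10)·!0 = 1·1 = 1
Total = 13264.

13264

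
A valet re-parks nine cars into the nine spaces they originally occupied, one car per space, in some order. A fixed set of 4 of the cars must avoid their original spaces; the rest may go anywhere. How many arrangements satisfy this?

229080

Let A_j be the event that the j-th constrained one is fixed. By inclusion-exclusion over the 4 events:
Σ_{j=0}^{4} (-1)^j C(4,j)(9-j)!
= C(4,0)·9! - C(4,1)·8! + C(4,2)·7! - C(4,3)·6! + C(4,4)·5!
= 362880 - 161280 + 30240 - 2880 + 120
= 229080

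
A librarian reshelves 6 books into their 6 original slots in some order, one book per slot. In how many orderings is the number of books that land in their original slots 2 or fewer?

664

# with exactly i fixed is C(6,i)·!(6-i); sum over i=0..2:
  i=0: C(6,0)·!6 = 1·265 = 265
  i=1: C(6,1)·!5 = 6·44 = 264
  i=2: C(6,2)·!4 = 15·9 = 135
Total = 664.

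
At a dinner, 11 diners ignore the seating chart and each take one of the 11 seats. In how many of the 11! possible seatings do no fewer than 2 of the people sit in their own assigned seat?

10547659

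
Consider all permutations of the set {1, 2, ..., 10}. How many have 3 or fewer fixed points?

# with exactly i fixed is C(10,i)·!(10-i); sum over i=0..3:
  i=0: C(10,0)·!10 = 1·1334961 = 1334961
  i=1: C(10,1)·!9 = 10·133496 = 1334960
  i=2: C(10,2)·!8 = 45·14833 = 667485
  i=3: C(10,3)·!7 = 120·1854 = 222480
Total = 3559886.

3559886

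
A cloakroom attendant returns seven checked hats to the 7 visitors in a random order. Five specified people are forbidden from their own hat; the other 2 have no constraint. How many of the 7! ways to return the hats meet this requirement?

2428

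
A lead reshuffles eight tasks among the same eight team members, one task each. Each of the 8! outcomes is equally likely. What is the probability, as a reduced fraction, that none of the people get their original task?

Favorable outcomes: !8 = 14833.
Total outcomes: 8! = 40320.
Probability = 14833/40320 = 2119/5760.

2119/5760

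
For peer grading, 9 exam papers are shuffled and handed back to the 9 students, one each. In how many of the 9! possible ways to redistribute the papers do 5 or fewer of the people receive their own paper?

362675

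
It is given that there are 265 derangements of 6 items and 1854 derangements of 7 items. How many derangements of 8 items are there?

!8 = (8-1)·(!7 + !6) = 7·(1854 + 265) = 7·2119 = 14833.

14833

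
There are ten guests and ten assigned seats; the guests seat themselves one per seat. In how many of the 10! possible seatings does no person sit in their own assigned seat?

1334961

!10 is the nearest integer to 10!/e.
10! = 3628800, and 3628800/e ≈ 1334960.92, so !10 = 1334961.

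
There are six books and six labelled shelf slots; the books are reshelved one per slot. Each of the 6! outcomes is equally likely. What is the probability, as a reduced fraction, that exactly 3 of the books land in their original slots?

1/18

Favorable outcomes: C(6,3)·!3 = 20·2 = 40.
Total outcomes: 6! = 720.
Probability = 40/720 = 1/18.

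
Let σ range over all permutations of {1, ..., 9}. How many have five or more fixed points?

# with exactly i fixed is C(9,i)·!(9-i); sum over i=5..9:
  i=5: C(9,5)·!4 = 126·9 = 1134
  i=6: C(9,6)·!3 = 84·2 = 168
  i=7: C(9,7)·!2 = 36·1 = 36
  i=8: C(9,8)·!1 = 9·0 = 0
  i=9: C(9,9)·!0 = 1·1 = 1
Total = 1339.

1339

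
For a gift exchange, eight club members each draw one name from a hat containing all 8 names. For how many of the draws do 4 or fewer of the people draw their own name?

Sum C(8,i)·!(8-i) for i = 0..4:
  i=0: C(8,0)·!8 = 1·14833 = 14833
  i=1: C(8,1)·!7 = 8·1854 = 14832
  i=2: C(8,2)·!6 = 28·265 = 7420
  i=3: C(8,3)·!5 = 56·44 = 2464
  i=4: C(8,4)·!4 = 70·9 = 630
Total = 40179.

40179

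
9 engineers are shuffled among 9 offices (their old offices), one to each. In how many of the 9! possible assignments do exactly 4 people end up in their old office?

Choose which 4 of the 9 are fixed: C(9,4) = 126.
The other 5 form a derangement: !5 = 44.
Total: 126 × 44 = 5544.

5544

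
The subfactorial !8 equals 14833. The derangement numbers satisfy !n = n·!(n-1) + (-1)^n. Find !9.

133496

!9 = 9·14833 - 1 = 133496.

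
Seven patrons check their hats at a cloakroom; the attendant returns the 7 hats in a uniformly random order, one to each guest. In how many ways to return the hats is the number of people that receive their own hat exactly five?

Pick the 5 fixed positions: C(7,5) = 21 ways.
The other 2 form a derangement: !2 = 1.
Total: 21 × 1 = 21.

21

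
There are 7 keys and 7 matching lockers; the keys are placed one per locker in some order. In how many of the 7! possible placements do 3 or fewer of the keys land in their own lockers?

Sum C(7,i)·!(7-i) for i = 0..3:
  i=0: C(7,0)·!7 = 1·1854 = 1854
  i=1: C(7,1)·!6 = 7·265 = 1855
  i=2: C(7,2)·!5 = 21·44 = 924
  i=3: C(7,3)·!4 = 35·9 = 315
Total = 4948.

4948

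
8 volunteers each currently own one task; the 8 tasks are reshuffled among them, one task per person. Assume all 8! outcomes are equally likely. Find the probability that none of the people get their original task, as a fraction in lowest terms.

2119/5760

Favorable outcomes: !8 = 14833.
Total outcomes: 8! = 40320.
Probability = 14833/40320 = 2119/5760.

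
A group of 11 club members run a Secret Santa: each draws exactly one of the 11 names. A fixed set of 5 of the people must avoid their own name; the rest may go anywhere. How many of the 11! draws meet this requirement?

25022880

Let A_j be the event that the j-th constrained one is fixed. By inclusion-exclusion over the 5 events:
Σ_{j=0}^{5} (-1)^j C(5,j)(11-j)!
= C(5,0)·11! - C(5,1)·10! + C(5,2)·9! - C(5,3)·8! + C(5,4)·7! - C(5,5)·6!
= 39916800 - 18144000 + 3628800 - 403200 + 25200 - 720
= 25022880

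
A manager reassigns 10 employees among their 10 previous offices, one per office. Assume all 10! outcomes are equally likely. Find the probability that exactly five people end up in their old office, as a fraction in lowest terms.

11/3600

Favorable outcomes: C(10,5)·!5 = 252·44 = 11088.
Total outcomes: 10! = 3628800.
Probability = 11088/3628800 = 11/3600.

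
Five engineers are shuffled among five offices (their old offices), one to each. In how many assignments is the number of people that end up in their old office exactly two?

Pick the 2 fixed positions: C(5,2) = 10 ways.
The remaining 3 must be deranged: !3 = 2.
Total: 10 × 2 = 20.

20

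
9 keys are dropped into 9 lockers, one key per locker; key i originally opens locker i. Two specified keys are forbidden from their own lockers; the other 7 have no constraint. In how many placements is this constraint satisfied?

Inclusion-exclusion on the 2 forbidden self-matches:
Σ_{j=0}^{2} (-1)^j C(2,j)(9-j)!
= C(2,0)·9! - C(2,1)·8! + C(2,2)·7!
= 362880 - 80640 + 5040
= 287280

287280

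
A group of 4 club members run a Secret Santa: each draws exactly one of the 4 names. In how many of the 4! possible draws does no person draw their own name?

9

!4 is the nearest integer to 4!/e.
4! = 24, and 24/e ≈ 8.83, so !4 = 9.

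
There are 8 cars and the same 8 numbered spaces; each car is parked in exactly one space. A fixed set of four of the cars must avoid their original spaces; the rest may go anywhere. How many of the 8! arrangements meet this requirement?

Let A_j be the event that the j-th constrained one is fixed. By inclusion-exclusion over the 4 events:
Σ_{j=0}^{4} (-1)^j C(4,j)(8-j)!
= C(4,0)·8! - C(4,1)·7! + C(4,2)·6! - C(4,3)·5! + C(4,4)·4!
= 40320 - 20160 + 4320 - 480 + 24
= 24024

24024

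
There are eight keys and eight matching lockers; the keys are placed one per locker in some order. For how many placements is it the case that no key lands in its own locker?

By inclusion-exclusion, !8 = Σ (-1)^k · 8!/k! for k=0..8
= 8! - 8!/1! + 8!/2! - 8!/3! + 8!/4! - 8!/5! + 8!/6! - 8!/7! + 8!/8!
= 40320 - 40320 + 20160 - 6720 + 1680 - 336 + 56 - 8 + 1
= 14833

14833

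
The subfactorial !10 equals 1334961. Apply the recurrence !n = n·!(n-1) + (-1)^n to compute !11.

!11 = 11·1334961 - 1 = 14684570.

14684570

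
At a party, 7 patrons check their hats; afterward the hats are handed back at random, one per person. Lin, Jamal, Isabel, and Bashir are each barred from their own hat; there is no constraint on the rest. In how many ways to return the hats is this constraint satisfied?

Inclusion-exclusion on the 4 forbidden self-matches:
Σ_{j=0}^{4} (-1)^j C(4,j)(7-j)!
= C(4,0)·7! - C(4,1)·6! + C(4,2)·5! - C(4,3)·4! + C(4,4)·3!
= 5040 - 2880 + 720 - 96 + 6
= 2790

2790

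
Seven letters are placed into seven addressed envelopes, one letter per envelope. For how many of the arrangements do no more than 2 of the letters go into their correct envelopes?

Sum C(7,i)·!(7-i) for i = 0..2:
  i=0: C(7,0)·!7 = 1·1854 = 1854
  i=1: C(7,1)·!6 = 7·265 = 1855
  i=2: C(7,2)·!5 = 21·44 = 924
Total = 4633.

4633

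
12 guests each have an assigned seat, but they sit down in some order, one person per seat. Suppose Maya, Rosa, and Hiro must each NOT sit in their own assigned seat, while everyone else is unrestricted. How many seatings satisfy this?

Let A_j be the event that the j-th constrained one is fixed. By inclusion-exclusion over the 3 events:
Σ_{j=0}^{3} (-1)^j C(3,j)(12-j)!
= C(3,0)·12! - C(3,1)·11! + C(3,2)·10! - C(3,3)·9!
= 479001600 - 119750400 + 10886400 - 362880
= 369774720

369774720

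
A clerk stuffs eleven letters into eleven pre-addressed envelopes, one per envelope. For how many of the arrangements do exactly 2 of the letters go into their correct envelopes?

Choose which 2 of the 11 are fixed: C(11,2) = 55.
The remaining 9 must be deranged: !9 = 133496.
Total: 55 × 133496 = 7342280.

7342280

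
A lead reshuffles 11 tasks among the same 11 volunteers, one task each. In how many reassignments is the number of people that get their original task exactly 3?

2447445

Pick the 3 fixed positions: C(11,3) = 165 ways.
The remaining 8 must be deranged: !8 = 14833.
Total: 165 × 14833 = 2447445.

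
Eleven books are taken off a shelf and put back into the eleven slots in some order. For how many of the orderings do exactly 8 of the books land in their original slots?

Choose which 8 of the 11 are fixed: C(11,8) = 165.
The remaining 3 must be deranged: !3 = 2.
Total: 165 × 2 = 330.

330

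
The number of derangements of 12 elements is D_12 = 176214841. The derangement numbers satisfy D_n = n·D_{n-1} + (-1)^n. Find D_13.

2290792932

D_13 = 13·176214841 - 1 = 2290792932.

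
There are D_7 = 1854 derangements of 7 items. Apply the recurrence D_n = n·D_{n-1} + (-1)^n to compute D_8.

D_8 = 8·1854 + 1 = 14833.

14833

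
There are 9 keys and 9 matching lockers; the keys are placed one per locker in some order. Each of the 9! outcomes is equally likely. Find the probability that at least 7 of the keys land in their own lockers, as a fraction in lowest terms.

37/362880

Favorable outcomes: Σ_{i≥7} C(9,i)·!(9-i) = 36·1 + 9·0 + 1·1 = 37.
Total outcomes: 9! = 362880.
Probability = 37/362880 = 37/362880.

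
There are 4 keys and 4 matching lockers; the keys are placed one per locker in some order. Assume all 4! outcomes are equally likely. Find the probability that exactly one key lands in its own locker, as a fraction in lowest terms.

Favorable outcomes: C(4,1)·!3 = 4·2 = 8.
Total outcomes: 4! = 24.
Probability = 8/24 = 1/3.

1/3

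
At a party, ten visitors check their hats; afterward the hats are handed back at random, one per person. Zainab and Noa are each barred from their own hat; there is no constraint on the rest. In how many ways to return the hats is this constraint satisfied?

2943360

Let A_j be the event that the j-th constrained one is fixed. By inclusion-exclusion over the 2 events:
Σ_{j=0}^{2} (-1)^j C(2,j)(10-j)!
= C(2,0)·10! - C(2,1)·9! + C(2,2)·8!
= 3628800 - 725760 + 40320
= 2943360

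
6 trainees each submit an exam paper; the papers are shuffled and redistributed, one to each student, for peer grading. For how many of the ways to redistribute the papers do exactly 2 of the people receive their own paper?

Choose which 2 of the 6 are fixed: C(6,2) = 15.
The other 4 form a derangement: !4 = 9.
Total: 15 × 9 = 135.

135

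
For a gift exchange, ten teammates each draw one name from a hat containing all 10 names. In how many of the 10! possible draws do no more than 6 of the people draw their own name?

# with exactly i fixed is C(10,i)·!(10-i); sum over i=0..6:
  i=0: C(10,0)·!10 = 1·1334961 = 1334961
  i=1: C(10,1)·!9 = 10·133496 = 1334960
  i=2: C(10,2)·!8 = 45·14833 = 667485
  i=3: C(10,3)·!7 = 120·1854 = 222480
  i=4: C(10,4)·!6 = 210·265 = 55650
  i=5: C(10,5)·!5 = 252·44 = 11088
  i=6: C(10,6)·!4 = 210·9 = 1890
Total = 3628514.

3628514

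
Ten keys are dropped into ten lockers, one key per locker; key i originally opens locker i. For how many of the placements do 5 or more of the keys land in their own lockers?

13264

Sum C(10,i)·!(10-i) for i = 5..10:
  i=5: C(10,5)·!5 = 252·44 = 11088
  i=6: C(10,6)·!4 = 210·9 = 1890
  i=7: C(10,7)·!3 = 120·2 = 240
  i=8: C(10,8)·!2 = 45·1 = 45
  i=9: C(10,9)·!1 = 10·0 = 0
  i=10: C(10,10)·!0 = 1·1 = 1
Total = 13264.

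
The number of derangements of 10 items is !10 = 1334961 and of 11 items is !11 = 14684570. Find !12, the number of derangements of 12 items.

!12 = (12-1)·(!11 + !10) = 11·(14684570 + 1334961) = 11·16019531 = 176214841.

176214841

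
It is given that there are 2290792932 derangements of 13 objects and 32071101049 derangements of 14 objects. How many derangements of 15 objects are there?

481066515734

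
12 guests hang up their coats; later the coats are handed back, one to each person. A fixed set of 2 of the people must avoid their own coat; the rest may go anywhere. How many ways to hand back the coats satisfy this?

Let A_j be the event that the j-th constrained one is fixed. By inclusion-exclusion over the 2 events:
Σ_{j=0}^{2} (-1)^j C(2,j)(12-j)!
= C(2,0)·12! - C(2,1)·11! + C(2,2)·10!
= 479001600 - 79833600 + 3628800
= 402796800

402796800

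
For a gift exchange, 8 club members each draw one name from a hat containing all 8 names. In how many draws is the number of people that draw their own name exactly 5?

Choose which 5 of the 8 are fixed: C(8,5) = 56.
The remaining 3 must be deranged: !3 = 2.
Total: 56 × 2 = 112.

112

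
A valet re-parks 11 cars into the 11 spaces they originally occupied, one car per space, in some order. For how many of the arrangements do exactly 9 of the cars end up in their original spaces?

55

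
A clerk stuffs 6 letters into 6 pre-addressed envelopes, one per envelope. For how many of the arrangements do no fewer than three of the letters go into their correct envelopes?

# with exactly i fixed is C(6,i)·!(6-i); sum over i=3..6:
  i=3: C(6,3)·!3 = 20·2 = 40
  i=4: C(6,4)·!2 = 15·1 = 15
  i=5: C(6,5)·!1 = 6·0 = 0
  i=6: C(6,6)·!0 = 1·1 = 1
Total = 56.

56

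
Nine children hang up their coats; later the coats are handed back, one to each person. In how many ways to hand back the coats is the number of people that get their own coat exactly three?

22260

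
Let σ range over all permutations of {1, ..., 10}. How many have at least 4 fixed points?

68914

Sum C(10,i)·!(10-i) for i = 4..10:
  i=4: C(10,4)·!6 = 210·265 = 55650
  i=5: C(10,5)·!5 = 252·44 = 11088
  i=6: C(10,6)·!4 = 210·9 = 1890
  i=7: C(10,7)·!3 = 120·2 = 240
  i=8: C(10,8)·!2 = 45·1 = 45
  i=9: C(10,9)·!1 = 10·0 = 0
  i=10: C(10,10)·!0 = 1·1 = 1
Total = 68914.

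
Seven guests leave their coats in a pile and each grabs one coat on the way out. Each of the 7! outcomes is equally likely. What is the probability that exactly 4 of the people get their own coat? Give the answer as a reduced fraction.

Favorable outcomes: C(7,4)·!3 = 35·2 = 70.
Total outcomes: 7! = 5040.
Probability = 70/5040 = 1/72.

1/72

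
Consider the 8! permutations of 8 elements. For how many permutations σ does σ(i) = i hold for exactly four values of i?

630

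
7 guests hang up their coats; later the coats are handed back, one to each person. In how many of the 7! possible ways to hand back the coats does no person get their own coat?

1854

!7 is the nearest integer to 7!/e.
7! = 5040, and 5040/e ≈ 1854.11, so !7 = 1854.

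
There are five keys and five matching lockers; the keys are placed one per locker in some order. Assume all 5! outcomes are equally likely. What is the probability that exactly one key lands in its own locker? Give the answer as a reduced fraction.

Favorable outcomes: C(5,1)·!4 = 5·9 = 45.
Total outcomes: 5! = 120.
Probability = 45/120 = 3/8.

3/8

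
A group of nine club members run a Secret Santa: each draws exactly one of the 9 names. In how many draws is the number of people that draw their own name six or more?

205

# with exactly i fixed is C(9,i)·!(9-i); sum over i=6..9:
  i=6: C(9,6)·!3 = 84·2 = 168
  i=7: C(9,7)·!2 = 36·1 = 36
  i=8: C(9,8)·!1 = 9·0 = 0
  i=9: C(9,9)·!0 = 1·1 = 1
Total = 205.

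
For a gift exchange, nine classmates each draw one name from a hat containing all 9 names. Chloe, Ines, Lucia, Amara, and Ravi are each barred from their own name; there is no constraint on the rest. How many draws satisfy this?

Inclusion-exclusion on the 5 forbidden self-matches:
Σ_{j=0}^{5} (-1)^j C(5,j)(9-j)!
= C(5,0)·9! - C(5,1)·8! + C(5,2)·7! - C(5,3)·6! + C(5,4)·5! - C(5,5)·4!
= 362880 - 201600 + 50400 - 7200 + 600 - 24
= 205056

205056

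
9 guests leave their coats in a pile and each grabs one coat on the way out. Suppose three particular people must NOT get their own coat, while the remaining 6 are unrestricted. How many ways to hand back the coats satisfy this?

Let A_j be the event that the j-th constrained one is fixed. By inclusion-exclusion over the 3 events:
Σ_{j=0}^{3} (-1)^j C(3,j)(9-j)!
= C(3,0)·9! - C(3,1)·8! + C(3,2)·7! - C(3,3)·6!
= 362880 - 120960 + 15120 - 720
= 256320

256320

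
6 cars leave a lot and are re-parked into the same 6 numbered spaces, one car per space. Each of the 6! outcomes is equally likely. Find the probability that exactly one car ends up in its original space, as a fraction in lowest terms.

Favorable outcomes: C(6,1)·!5 = 6·44 = 264.
Total outcomes: 6! = 720.
Probability = 264/720 = 11/30.

11/30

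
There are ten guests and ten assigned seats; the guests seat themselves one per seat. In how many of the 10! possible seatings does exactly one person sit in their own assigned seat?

Choose which one of the 10 is fixed: C(10,1) = 10.
The other 9 form a derangement: !9 = 133496.
Total: 10 × 133496 = 1334960.

1334960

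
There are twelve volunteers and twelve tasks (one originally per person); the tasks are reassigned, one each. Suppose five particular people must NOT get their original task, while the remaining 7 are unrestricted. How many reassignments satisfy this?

Inclusion-exclusion on the 5 forbidden self-matches:
Σ_{j=0}^{5} (-1)^j C(5,j)(12-j)!
= C(5,0)·12! - C(5,1)·11! + C(5,2)·10! - C(5,3)·9! + C(5,4)·8! - C(5,5)·7!
= 479001600 - 199584000 + 36288000 - 3628800 + 201600 - 5040
= 312273360

312273360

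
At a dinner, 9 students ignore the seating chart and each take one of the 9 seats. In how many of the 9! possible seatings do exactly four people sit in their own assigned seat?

5544

Choose which 4 of the 9 are fixed: C(9,4) = 126.
The remaining 5 must be deranged: !5 = 44.
Total: 126 × 44 = 5544.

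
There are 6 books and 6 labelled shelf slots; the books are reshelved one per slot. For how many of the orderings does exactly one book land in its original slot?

Choose which one of the 6 is fixed: C(6,1) = 6.
The remaining 5 must be deranged: !5 = 44.
Total: 6 × 44 = 264.

264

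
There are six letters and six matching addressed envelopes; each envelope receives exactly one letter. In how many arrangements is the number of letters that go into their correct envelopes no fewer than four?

16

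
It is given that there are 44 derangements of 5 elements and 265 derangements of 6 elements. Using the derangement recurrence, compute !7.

1854

!7 = (7-1)·(!6 + !5) = 6·(265 + 44) = 6·309 = 1854.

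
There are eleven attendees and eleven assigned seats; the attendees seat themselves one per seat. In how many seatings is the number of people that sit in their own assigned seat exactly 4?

611820

Choose which 4 of the 11 are fixed: C(11,4) = 330.
The remaining 7 must be deranged: !7 = 1854.
Total: 330 × 1854 = 611820.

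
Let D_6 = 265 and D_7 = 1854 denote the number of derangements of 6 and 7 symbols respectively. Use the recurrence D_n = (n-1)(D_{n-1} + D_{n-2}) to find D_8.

14833

D_8 = (8-1)·(D_7 + D_6) = 7·(1854 + 265) = 7·2119 = 14833.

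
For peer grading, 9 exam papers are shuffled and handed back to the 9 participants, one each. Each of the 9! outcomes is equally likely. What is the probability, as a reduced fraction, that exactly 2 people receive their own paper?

Favorable outcomes: C(9,2)·!7 = 36·1854 = 66744.
Total outcomes: 9! = 362880.
Probability = 66744/362880 = 103/560.

103/560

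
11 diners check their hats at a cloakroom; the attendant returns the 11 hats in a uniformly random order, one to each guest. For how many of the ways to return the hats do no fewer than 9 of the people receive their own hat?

Sum C(11,i)·!(11-i) for i = 9..11:
  i=9: C(11,9)·!2 = 55·1 = 55
  i=10: C(11,10)·!1 = 11·0 = 0
  i=11: C(11,11)·!0 = 1·1 = 1
Total = 56.

56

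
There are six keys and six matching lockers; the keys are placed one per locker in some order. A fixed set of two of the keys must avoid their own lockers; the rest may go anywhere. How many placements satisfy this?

Inclusion-exclusion on the 2 forbidden self-matches:
Σ_{j=0}^{2} (-1)^j C(2,j)(6-j)!
= C(2,0)·6! - C(2,1)·5! + C(2,2)·4!
= 720 - 240 + 24
= 504

504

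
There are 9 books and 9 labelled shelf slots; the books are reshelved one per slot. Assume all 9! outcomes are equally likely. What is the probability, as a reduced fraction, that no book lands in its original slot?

Favorable outcomes: !9 = 133496.
Total outcomes: 9! = 362880.
Probability = 133496/362880 = 16687/45360.

16687/45360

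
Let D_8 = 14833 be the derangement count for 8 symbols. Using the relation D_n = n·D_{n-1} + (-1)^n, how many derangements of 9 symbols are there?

133496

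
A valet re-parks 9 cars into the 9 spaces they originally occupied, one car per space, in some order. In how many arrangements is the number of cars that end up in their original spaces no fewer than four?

Sum C(9,i)·!(9-i) for i = 4..9:
  i=4: C(9,4)·!5 = 126·44 = 5544
  i=5: C(9,5)·!4 = 126·9 = 1134
  i=6: C(9,6)·!3 = 84·2 = 168
  i=7: C(9,7)·!2 = 36·1 = 36
  i=8: C(9,8)·!1 = 9·0 = 0
  i=9: C(9,9)·!0 = 1·1 = 1
Total = 6883.

6883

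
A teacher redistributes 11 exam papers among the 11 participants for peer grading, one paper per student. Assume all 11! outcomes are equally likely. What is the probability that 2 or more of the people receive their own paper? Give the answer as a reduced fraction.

Favorable outcomes: Σ_{i≥2} C(11,i)·!(11-i) = 55·133496 + 165·14833 + 330·1854 + 462·265 + 462·44 + 330·9 + 165·2 + 55·1 + 11·0 + 1·1 = 10547659.
Total outcomes: 11! = 39916800.
Probability = 10547659/39916800 = 10547659/39916800.

10547659/39916800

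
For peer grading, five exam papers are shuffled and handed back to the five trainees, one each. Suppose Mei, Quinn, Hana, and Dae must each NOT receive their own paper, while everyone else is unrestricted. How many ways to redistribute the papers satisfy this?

53

Let A_j be the event that the j-th constrained one is fixed. By inclusion-exclusion over the 4 events:
Σ_{j=0}^{4} (-1)^j C(4,j)(5-j)!
= C(4,0)·5! - C(4,1)·4! + C(4,2)·3! - C(4,3)·2! + C(4,4)·1!
= 120 - 96 + 36 - 8 + 1
= 53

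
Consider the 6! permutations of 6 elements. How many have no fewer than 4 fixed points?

16

Sum C(6,i)·!(6-i) for i = 4..6:
  i=4: C(6,4)·!2 = 15·1 = 15
  i=5: C(6,5)·!1 = 6·0 = 0
  i=6: C(6,6)·!0 = 1·1 = 1
Total = 16.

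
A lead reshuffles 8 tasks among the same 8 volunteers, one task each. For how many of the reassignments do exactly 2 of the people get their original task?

7420

Choose which 2 of the 8 are fixed: C(8,2) = 28.
The remaining 6 must be deranged: !6 = 265.
Total: 28 × 265 = 7420.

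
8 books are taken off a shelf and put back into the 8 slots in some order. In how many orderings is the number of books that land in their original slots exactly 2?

7420

Choose which 2 of the 8 are fixed: C(8,2) = 28.
The other 6 form a derangement: !6 = 265.
Total: 28 × 265 = 7420.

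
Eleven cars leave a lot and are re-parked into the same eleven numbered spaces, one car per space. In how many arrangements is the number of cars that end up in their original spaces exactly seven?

2970

Pick the 7 fixed positions: C(11,7) = 330 ways.
The other 4 form a derangement: !4 = 9.
Total: 330 × 9 = 2970.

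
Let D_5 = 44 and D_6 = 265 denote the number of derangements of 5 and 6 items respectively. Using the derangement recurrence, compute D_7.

D_7 = (7-1)·(D_6 + D_5) = 6·(265 + 44) = 6·309 = 1854.

1854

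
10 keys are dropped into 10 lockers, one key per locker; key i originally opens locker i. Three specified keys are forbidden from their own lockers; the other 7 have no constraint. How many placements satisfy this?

Inclusion-exclusion on the 3 forbidden self-matches:
Σ_{j=0}^{3} (-1)^j C(3,j)(10-j)!
= C(3,0)·10! - C(3,1)·9! + C(3,2)·8! - C(3,3)·7!
= 3628800 - 1088640 + 120960 - 5040
= 2656080

2656080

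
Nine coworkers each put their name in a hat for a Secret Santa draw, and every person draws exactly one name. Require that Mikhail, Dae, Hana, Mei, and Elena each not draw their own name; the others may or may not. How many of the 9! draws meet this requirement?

205056

Let A_j be the event that the j-th constrained one is fixed. By inclusion-exclusion over the 5 events:
Σ_{j=0}^{5} (-1)^j C(5,j)(9-j)!
= C(5,0)·9! - C(5,1)·8! + C(5,2)·7! - C(5,3)·6! + C(5,4)·5! - C(5,5)·4!
= 362880 - 201600 + 50400 - 7200 + 600 - 24
= 205056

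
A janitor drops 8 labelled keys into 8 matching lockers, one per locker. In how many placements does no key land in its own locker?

14833

Use !n = n·!(n-1) + (-1)^n.
!8 = 8·1854 + 1 = 14833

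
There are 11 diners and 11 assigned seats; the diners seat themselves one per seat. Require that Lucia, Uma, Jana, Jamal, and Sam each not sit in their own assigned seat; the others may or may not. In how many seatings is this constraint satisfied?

Let A_j be the event that the j-th constrained one is fixed. By inclusion-exclusion over the 5 events:
Σ_{j=0}^{5} (-1)^j C(5,j)(11-j)!
= C(5,0)·11! - C(5,1)·10! + C(5,2)·9! - C(5,3)·8! + C(5,4)·7! - C(5,5)·6!
= 39916800 - 18144000 + 3628800 - 403200 + 25200 - 720
= 25022880

25022880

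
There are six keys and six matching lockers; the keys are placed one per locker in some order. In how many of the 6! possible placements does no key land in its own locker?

265

Recurrence: !6 = 6·!5 + (-1)^6.
!6 = 6·44 + 1 = 265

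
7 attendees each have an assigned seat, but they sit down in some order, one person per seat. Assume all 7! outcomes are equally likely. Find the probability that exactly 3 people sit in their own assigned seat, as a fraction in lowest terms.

1/16

Favorable outcomes: C(7,3)·!4 = 35·9 = 315.
Total outcomes: 7! = 5040.
Probability = 315/5040 = 1/16.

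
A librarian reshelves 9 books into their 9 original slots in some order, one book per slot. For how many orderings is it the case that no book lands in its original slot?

The number of derangements of 9 is !9 = Σ_{k=0}^{9} (-1)^k·9!/k!
= 9! - 9!/1! + 9!/2! - 9!/3! + 9!/4! - 9!/5! + 9!/6! - 9!/7! + 9!/8! - 9!/9!
= 362880 - 362880 + 181440 - 60480 + 15120 - 3024 + 504 - 72 + 9 - 1
= 133496

133496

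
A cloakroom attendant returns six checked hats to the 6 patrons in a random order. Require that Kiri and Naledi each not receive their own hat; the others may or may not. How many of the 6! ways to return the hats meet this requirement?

504

Let A_j be the event that the j-th constrained one is fixed. By inclusion-exclusion over the 2 events:
Σ_{j=0}^{2} (-1)^j C(2,j)(6-j)!
= C(2,0)·6! - C(2,1)·5! + C(2,2)·4!
= 720 - 240 + 24
= 504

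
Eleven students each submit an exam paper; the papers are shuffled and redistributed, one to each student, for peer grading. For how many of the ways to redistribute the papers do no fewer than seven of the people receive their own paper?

3356

# with exactly i fixed is C(11,i)·!(11-i); sum over i=7..11:
  i=7: C(11,7)·!4 = 330·9 = 2970
  i=8: C(11,8)·!3 = 165·2 = 330
  i=9: C(11,9)·!2 = 55·1 = 55
  i=10: C(11,10)·!1 = 11·0 = 0
  i=11: C(11,11)·!0 = 1·1 = 1
Total = 3356.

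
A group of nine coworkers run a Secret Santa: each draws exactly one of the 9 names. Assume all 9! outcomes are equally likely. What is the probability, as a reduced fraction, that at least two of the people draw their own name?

95887/362880

Favorable outcomes: Σ_{i≥2} C(9,i)·!(9-i) = 36·1854 + 84·265 + 126·44 + 126·9 + 84·2 + 36·1 + 9·0 + 1·1 = 95887.
Total outcomes: 9! = 362880.
Probability = 95887/362880 = 95887/362880.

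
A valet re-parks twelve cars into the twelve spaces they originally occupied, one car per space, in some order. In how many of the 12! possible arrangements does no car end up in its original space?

176214841

The subfactorial !12 = [12!/e] (nearest integer).
12! = 479001600, and 479001600/e ≈ 176214840.93, so !12 = 176214841.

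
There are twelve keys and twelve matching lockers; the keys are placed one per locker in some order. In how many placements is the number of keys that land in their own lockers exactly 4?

7342335

Pick the 4 fixed positions: C(12,4) = 495 ways.
The other 8 form a derangement: !8 = 14833.
Total: 495 × 14833 = 7342335.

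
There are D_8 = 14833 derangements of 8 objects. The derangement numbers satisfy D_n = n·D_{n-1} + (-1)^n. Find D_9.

133496

D_9 = 9·14833 - 1 = 133496.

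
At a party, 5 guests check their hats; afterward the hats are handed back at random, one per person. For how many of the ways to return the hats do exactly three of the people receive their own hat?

10

Pick the 3 fixed positions: C(5,3) = 10 ways.
The other 2 form a derangement: !2 = 1.
Total: 10 × 1 = 10.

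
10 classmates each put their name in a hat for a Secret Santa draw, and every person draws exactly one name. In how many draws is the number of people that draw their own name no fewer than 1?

2293839

# with exactly i fixed is C(10,i)·!(10-i); sum over i=1..10:
  i=1: C(10,1)·!9 = 10·133496 = 1334960
  i=2: C(10,2)·!8 = 45·14833 = 667485
  i=3: C(10,3)·!7 = 120·1854 = 222480
  i=4: C(10,4)·!6 = 210·265 = 55650
  i=5: C(10,5)·!5 = 252·44 = 11088
  i=6: C(10,6)·!4 = 210·9 = 1890
  i=7: C(10,7)·!3 = 120·2 = 240
  i=8: C(10,8)·!2 = 45·1 = 45
  i=9: C(10,9)·!1 = 10·0 = 0
  i=10: C(10,10)·!0 = 1·1 = 1
Total = 2293839.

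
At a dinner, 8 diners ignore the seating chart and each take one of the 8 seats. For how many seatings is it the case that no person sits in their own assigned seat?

By inclusion-exclusion, !8 = Σ (-1)^k · 8!/k! for k=0..8
= 8! - 8!/1! + 8!/2! - 8!/3! + 8!/4! - 8!/5! + 8!/6! - 8!/7! + 8!/8!
= 40320 - 40320 + 20160 - 6720 + 1680 - 336 + 56 - 8 + 1
= 14833

14833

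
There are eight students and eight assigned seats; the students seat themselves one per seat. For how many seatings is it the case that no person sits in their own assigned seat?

14833

Use !n = n·!(n-1) + (-1)^n.
!8 = 8·1854 + 1 = 14833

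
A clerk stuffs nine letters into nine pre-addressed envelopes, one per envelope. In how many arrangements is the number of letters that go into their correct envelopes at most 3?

355997

# with exactly i fixed is C(9,i)·!(9-i); sum over i=0..3:
  i=0: C(9,0)·!9 = 1·133496 = 133496
  i=1: C(9,1)·!8 = 9·14833 = 133497
  i=2: C(9,2)·!7 = 36·1854 = 66744
  i=3: C(9,3)·!6 = 84·265 = 22260
Total = 355997.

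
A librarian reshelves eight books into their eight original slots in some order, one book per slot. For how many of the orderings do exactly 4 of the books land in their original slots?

Pick the 4 fixed positions: C(8,4) = 70 ways.
The other 4 form a derangement: !4 = 9.
Total: 70 × 9 = 630.

630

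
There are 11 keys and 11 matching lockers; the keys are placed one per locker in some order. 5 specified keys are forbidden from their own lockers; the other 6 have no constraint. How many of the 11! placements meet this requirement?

25022880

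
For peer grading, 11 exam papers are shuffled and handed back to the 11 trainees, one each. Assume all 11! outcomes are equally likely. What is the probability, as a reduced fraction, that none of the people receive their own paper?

1468457/3991680

Favorable outcomes: !11 = 14684570.
Total outcomes: 11! = 39916800.
Probability = 14684570/39916800 = 1468457/3991680.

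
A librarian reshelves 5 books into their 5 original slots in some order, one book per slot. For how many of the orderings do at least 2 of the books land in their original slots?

31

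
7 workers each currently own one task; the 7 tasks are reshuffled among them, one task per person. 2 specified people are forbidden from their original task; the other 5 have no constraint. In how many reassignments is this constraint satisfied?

Let A_j be the event that the j-th constrained one is fixed. By inclusion-exclusion over the 2 events:
Σ_{j=0}^{2} (-1)^j C(2,j)(7-j)!
= C(2,0)·7! - C(2,1)·6! + C(2,2)·5!
= 5040 - 1440 + 120
= 3720

3720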